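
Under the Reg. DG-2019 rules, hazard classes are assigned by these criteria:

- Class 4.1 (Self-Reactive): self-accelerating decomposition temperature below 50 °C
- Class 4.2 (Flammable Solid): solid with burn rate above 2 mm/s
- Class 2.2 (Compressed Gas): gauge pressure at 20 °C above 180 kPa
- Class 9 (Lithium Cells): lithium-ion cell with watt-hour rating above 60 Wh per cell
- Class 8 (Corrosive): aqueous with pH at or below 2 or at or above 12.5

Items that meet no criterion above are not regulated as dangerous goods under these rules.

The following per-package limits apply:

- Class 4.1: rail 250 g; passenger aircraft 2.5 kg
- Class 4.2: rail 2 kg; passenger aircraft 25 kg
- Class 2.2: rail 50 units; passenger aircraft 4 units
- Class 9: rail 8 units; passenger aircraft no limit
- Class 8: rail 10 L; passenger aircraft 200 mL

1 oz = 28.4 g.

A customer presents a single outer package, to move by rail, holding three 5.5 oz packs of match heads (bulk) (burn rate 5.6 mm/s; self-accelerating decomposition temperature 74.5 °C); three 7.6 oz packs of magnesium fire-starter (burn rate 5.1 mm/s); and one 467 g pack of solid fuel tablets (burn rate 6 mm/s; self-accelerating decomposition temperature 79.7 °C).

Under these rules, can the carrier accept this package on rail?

Match heads (bulk): burn rate 5.6 mm/s > 2 mm/s → Class 4.2 (Flammable Solid).
Burn rate 5.1 mm/s meets the Class 4.2 criterion (Flammable Solid), so the magnesium fire-starter is Class 4.2.
Solid fuel tablets: burn rate 6 mm/s > 2 mm/s → Class 4.2 (Flammable Solid).
Class 4.2 net quantity: (three 5.5 oz packs = 468.6 g) + (three 7.6 oz packs = 647.52 g) + 467 g = 1583.12 g.
1583.12 g ≤ 2 kg (rail limit, Class 4.2) — within limit.

Yes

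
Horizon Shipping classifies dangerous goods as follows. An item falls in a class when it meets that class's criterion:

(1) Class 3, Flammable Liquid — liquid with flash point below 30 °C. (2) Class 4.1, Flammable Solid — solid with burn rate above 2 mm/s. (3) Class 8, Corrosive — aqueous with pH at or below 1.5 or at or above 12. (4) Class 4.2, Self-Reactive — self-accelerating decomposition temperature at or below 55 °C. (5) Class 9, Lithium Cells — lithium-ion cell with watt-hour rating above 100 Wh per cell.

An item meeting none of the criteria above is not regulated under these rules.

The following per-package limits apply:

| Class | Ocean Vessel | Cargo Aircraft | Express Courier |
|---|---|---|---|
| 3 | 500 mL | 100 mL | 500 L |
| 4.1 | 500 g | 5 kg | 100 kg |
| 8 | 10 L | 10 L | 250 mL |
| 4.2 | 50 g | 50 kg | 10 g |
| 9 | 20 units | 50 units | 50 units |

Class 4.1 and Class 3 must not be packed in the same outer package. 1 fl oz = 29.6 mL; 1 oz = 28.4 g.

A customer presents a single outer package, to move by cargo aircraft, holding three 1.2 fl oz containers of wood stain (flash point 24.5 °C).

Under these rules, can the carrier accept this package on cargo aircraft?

The wood stain has flash point 24.5 °C, which is < 30 °C, so it is Class 3 (Flammable Liquid).
Class 3 quantity: three 1.2 fl oz containers = 106.56 mL.
106.56 mL > 100 mL (cargo aircraft limit, Class 3) — over the limit.

No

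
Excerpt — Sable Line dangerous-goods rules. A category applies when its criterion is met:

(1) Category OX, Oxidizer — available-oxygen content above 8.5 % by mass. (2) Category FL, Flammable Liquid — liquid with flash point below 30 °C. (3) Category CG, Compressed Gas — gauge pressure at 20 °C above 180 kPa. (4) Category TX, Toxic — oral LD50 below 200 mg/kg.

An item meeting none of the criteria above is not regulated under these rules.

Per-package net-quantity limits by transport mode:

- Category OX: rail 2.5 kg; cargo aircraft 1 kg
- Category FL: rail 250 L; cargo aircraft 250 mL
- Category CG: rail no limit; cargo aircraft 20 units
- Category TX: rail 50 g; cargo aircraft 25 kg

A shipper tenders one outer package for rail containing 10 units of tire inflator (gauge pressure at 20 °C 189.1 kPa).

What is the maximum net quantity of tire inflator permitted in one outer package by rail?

The tire inflator has gauge pressure at 20 °C 189.1 kPa, which is > 180 kPa, so it is Category CG (Compressed Gas).
The rail limit for Category CG is no limit.

no limit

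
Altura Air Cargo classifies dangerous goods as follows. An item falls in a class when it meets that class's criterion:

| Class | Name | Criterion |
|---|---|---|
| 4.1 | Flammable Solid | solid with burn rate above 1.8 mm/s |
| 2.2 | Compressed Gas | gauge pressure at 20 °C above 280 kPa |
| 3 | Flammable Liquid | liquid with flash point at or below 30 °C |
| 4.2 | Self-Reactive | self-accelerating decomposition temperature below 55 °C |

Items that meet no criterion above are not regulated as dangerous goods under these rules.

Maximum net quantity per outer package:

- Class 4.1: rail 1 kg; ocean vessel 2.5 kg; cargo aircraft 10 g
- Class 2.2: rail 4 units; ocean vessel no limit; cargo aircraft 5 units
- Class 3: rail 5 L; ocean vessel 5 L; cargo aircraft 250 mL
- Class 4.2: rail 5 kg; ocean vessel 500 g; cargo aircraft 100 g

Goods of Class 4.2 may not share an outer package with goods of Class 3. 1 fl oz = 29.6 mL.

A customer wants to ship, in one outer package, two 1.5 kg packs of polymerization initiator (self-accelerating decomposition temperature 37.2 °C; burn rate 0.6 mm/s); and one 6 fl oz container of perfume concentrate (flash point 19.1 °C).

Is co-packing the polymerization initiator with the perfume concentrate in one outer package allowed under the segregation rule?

No

Self-accelerating decomposition temperature 37.2 °C meets the Class 4.2 criterion (Self-Reactive), so the polymerization initiator is Class 4.2.
Perfume concentrate: flash point 19.1 °C ≤ 30 °C → Class 3 (Flammable Liquid).
Class 4.2 and Class 3 may not share an outer package.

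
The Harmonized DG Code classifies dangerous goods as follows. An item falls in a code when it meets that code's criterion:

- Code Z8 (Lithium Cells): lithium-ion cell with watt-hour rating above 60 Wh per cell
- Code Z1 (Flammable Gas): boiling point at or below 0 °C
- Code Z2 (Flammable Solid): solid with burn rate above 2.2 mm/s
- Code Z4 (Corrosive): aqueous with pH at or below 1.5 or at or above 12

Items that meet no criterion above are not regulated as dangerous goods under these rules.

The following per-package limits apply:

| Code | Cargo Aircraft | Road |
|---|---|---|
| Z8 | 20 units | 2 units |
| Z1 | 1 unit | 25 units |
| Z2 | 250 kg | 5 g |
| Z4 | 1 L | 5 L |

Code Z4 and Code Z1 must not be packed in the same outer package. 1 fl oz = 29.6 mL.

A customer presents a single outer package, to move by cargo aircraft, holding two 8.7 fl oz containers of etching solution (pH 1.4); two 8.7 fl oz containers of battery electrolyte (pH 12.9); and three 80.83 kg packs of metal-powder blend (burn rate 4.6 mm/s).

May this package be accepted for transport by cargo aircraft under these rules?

pH 1.4 meets the Code Z4 criterion (Corrosive), so the etching solution is Code Z4.
The battery electrolyte has pH 12.9, which is ≥ 12, so it is Code Z4 (Corrosive).
Metal-powder blend: burn rate 4.6 mm/s > 2.2 mm/s → Code Z2 (Flammable Solid).
Total Code Z4: (two 8.7 fl oz containers = 515.04 mL) + (two 8.7 fl oz containers = 515.04 mL) = 1030.08 mL.
1030.08 mL exceeds the cargo aircraft limit of 1 L for Code Z4.
Code Z2 quantity: three 80.83 kg packs = 242.49 kg.
That is within the Code Z2 cargo aircraft limit of 250 kg.
The segregation rule (Code Z4 with Code Z1) does not apply to Code Z4 with Code Z2.

No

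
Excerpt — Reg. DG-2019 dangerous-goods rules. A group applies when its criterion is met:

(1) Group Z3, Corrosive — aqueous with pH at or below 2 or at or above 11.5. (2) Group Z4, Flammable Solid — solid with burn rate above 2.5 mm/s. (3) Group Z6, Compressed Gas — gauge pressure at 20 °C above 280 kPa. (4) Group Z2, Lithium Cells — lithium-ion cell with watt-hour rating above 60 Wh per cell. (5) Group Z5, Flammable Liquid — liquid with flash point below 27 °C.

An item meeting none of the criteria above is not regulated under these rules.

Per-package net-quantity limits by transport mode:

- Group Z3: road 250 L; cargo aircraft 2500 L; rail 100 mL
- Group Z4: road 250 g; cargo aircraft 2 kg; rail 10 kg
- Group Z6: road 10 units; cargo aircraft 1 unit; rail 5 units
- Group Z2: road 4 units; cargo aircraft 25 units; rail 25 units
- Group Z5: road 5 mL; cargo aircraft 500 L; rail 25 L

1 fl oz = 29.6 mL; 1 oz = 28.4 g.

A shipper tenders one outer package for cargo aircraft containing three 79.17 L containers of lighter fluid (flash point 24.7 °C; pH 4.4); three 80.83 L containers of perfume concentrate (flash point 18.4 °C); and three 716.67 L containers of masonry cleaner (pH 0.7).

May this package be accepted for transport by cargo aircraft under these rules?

Yes

Lighter fluid: flash point 24.7 °C < 27 °C → Group Z5 (Flammable Liquid).
The perfume concentrate has flash point 18.4 °C, which is < 27 °C, so it is Group Z5 (Flammable Liquid).
Masonry cleaner: pH 0.7 ≤ 2 → Group Z3 (Corrosive).
Group Z5 net quantity: (three 79.17 L containers = 237.51 L) + (three 80.83 L containers = 242.49 L) = 480 L.
That is within the Group Z5 cargo aircraft limit of 500 L.
Group Z3 quantity: three 716.67 L containers = 2150.01 L.
2150.01 L ≤ 2500 L (cargo aircraft limit, Group Z3) — within limit.
Every hazard group is within its cargo aircraft limit and no segregation rule is violated.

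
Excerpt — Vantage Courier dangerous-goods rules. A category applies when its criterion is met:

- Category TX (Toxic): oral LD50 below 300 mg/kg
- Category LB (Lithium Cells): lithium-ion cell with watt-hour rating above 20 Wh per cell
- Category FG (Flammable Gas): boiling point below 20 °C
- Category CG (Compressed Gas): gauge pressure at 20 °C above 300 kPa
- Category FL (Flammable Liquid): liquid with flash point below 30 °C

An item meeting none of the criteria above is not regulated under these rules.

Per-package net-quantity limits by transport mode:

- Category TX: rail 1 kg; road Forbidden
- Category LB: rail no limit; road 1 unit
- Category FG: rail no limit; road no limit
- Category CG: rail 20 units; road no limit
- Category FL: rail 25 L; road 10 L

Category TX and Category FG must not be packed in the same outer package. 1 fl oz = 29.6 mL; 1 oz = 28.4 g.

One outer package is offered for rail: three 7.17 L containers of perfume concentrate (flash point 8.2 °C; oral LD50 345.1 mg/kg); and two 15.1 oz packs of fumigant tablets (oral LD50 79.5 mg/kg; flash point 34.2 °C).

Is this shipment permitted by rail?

Yes

The perfume concentrate has flash point 8.2 °C, which is < 30 °C, so it is Category FL (Flammable Liquid).
Fumigant tablets: oral LD50 79.5 mg/kg < 300 mg/kg → Category TX (Toxic).
Category TX quantity: two 15.1 oz packs = 857.68 g.
857.68 g is within the rail limit of 1 kg for Category TX.
Category FL quantity: three 7.17 L containers = 21.51 L.
That is within the Category FL rail limit of 25 L.
The segregation rule (Category TX with Category FG) does not apply to Category TX with Category FL.
Every hazard category is within its rail limit and no segregation rule is violated.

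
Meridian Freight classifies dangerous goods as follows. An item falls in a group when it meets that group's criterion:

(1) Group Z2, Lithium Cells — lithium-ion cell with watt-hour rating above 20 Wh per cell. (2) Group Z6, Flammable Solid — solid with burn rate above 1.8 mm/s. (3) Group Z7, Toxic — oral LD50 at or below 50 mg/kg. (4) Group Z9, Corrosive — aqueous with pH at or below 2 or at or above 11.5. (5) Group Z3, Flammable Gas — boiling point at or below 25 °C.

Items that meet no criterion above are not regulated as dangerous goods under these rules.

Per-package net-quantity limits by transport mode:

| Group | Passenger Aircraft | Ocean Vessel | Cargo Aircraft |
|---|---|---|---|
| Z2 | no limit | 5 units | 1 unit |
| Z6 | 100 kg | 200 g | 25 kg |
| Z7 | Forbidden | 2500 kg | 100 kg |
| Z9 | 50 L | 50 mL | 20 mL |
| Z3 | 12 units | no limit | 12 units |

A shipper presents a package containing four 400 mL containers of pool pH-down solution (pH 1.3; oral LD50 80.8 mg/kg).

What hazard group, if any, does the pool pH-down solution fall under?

With pH 1.3 (≤ 2), the pool pH-down solution falls in Group Z9.

Group Z9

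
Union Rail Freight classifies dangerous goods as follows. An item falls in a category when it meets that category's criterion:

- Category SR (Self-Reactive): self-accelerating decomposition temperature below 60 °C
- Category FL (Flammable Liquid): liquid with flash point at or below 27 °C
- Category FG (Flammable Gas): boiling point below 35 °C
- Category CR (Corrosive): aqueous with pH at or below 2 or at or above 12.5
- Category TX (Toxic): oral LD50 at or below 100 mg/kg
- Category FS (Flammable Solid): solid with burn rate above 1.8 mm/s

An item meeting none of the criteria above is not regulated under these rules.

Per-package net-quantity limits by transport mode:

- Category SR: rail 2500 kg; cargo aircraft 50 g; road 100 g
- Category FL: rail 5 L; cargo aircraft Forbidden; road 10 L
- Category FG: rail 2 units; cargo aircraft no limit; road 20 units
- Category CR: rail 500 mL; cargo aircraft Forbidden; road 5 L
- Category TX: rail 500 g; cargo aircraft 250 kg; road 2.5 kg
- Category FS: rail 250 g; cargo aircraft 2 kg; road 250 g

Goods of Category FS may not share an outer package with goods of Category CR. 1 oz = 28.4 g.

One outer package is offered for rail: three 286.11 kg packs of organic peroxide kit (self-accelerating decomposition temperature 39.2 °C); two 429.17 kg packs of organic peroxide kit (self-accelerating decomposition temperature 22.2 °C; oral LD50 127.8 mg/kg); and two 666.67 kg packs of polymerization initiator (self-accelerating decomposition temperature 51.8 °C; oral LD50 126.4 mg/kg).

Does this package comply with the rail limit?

No

With self-accelerating decomposition temperature 39.2 °C (< 60 °C), the organic peroxide kit falls in Category SR.
With self-accelerating decomposition temperature 22.2 °C (< 60 °C), the organic peroxide kit falls in Category SR.
With self-accelerating decomposition temperature 51.8 °C (< 60 °C), the polymerization initiator falls in Category SR.
Total Category SR: (three 286.11 kg packs = 858.33 kg) + (two 429.17 kg packs = 858.34 kg) + (two 666.67 kg packs = 1333.34 kg) = 3050.01 kg.
3050.01 kg > 2500 kg (rail limit, Category SR) — over the limit.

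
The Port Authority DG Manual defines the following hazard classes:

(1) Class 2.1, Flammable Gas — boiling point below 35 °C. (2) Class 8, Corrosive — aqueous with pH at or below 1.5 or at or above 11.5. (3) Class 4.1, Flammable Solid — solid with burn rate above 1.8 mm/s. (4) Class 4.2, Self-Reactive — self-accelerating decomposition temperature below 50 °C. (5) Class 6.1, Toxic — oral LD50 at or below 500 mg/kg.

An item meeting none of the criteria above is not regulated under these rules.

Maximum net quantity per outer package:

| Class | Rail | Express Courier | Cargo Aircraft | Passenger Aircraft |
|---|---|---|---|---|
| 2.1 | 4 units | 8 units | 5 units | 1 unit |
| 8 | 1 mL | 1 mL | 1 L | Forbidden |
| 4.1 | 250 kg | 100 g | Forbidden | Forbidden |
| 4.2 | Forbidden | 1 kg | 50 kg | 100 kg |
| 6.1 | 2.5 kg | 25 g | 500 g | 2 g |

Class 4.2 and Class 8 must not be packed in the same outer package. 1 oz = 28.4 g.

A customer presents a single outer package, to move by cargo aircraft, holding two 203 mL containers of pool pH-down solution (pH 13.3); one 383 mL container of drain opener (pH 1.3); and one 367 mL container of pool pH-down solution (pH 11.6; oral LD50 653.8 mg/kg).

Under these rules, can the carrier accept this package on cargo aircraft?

No

Pool pH-down solution: pH 13.3 ≥ 11.5 → Class 8 (Corrosive).
pH 1.3 meets the Class 8 criterion (Corrosive), so the drain opener is Class 8.
Pool pH-down solution: pH 11.6 ≥ 11.5 → Class 8 (Corrosive).
Class 8 net quantity: (two 203 mL containers = 406 mL) + 383 mL + 367 mL = 1.156 L.
That exceeds the Class 8 cargo aircraft limit of 1 L.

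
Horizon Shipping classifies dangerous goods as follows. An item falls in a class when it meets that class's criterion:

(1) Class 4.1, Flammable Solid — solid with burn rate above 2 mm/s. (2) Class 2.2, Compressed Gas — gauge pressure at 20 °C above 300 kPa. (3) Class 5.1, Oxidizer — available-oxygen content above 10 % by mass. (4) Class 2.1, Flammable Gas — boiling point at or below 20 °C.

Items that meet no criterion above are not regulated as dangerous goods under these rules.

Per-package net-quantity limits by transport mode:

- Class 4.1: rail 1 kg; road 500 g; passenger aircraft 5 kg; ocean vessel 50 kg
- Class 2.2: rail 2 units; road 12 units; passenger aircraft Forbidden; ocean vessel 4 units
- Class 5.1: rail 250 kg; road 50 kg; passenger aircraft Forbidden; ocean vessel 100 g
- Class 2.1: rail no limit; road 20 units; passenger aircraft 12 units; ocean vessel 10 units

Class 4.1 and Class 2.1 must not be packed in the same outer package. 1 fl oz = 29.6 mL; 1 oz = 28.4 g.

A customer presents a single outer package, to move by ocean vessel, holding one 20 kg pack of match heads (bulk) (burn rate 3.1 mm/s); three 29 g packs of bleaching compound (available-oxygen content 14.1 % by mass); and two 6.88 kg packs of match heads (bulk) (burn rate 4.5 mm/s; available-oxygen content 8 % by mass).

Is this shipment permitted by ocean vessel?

Burn rate 3.1 mm/s meets the Class 4.1 criterion (Flammable Solid), so the match heads (bulk) are Class 4.1.
The bleaching compound has available-oxygen content 14.1 % by mass, which is > 10 % by mass, so it is Class 5.1 (Oxidizer).
Match heads (bulk): burn rate 4.5 mm/s > 2 mm/s → Class 4.1 (Flammable Solid).
Class 4.1 net quantity: 20 kg + (two 6.88 kg packs = 13.76 kg) = 33.76 kg.
That is within the Class 4.1 ocean vessel limit of 50 kg.
Class 5.1 quantity: three 29 g packs = 87 g.
87 g ≤ 100 g (ocean vessel limit, Class 5.1) — within limit.
The segregation rule (Class 4.1 with Class 2.1) does not apply to Class 4.1 with Class 5.1.
Every hazard class is within its ocean vessel limit and no segregation rule is violated.

Yes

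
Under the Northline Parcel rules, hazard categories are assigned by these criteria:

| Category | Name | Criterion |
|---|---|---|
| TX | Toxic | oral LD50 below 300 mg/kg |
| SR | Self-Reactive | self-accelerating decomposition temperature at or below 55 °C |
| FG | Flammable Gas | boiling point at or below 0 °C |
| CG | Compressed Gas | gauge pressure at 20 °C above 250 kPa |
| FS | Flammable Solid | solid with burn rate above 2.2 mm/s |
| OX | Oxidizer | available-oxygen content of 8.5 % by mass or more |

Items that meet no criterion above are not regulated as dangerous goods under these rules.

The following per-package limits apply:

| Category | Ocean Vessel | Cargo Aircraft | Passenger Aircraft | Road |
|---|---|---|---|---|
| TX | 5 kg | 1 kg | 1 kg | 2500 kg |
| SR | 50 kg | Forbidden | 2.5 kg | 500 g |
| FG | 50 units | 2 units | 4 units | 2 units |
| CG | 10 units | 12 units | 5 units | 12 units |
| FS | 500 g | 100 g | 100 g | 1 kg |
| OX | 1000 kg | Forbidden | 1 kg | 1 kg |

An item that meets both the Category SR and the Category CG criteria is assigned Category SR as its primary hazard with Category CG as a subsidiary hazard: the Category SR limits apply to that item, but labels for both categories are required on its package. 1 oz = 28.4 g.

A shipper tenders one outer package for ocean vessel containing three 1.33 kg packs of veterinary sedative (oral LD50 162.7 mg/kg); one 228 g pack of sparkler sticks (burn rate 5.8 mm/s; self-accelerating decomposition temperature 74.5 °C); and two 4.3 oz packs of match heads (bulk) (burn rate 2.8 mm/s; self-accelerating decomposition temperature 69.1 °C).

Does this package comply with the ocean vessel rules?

Yes

Veterinary sedative: oral LD50 162.7 mg/kg < 300 mg/kg → Category TX (Toxic).
With burn rate 5.8 mm/s (> 2.2 mm/s), the sparkler sticks fall in Category FS.
The match heads (bulk) have burn rate 2.8 mm/s, which is > 2.2 mm/s, so they are Category FS (Flammable Solid).
Total Category FS: 228 g + (two 4.3 oz packs = 244.24 g) = 472.24 g.
472.24 g is within the ocean vessel limit of 500 g for Category FS.
Category TX quantity: three 1.33 kg packs = 3.99 kg.
That is within the Category TX ocean vessel limit of 5 kg.
Every hazard category is within its ocean vessel limit and no segregation rule is violated.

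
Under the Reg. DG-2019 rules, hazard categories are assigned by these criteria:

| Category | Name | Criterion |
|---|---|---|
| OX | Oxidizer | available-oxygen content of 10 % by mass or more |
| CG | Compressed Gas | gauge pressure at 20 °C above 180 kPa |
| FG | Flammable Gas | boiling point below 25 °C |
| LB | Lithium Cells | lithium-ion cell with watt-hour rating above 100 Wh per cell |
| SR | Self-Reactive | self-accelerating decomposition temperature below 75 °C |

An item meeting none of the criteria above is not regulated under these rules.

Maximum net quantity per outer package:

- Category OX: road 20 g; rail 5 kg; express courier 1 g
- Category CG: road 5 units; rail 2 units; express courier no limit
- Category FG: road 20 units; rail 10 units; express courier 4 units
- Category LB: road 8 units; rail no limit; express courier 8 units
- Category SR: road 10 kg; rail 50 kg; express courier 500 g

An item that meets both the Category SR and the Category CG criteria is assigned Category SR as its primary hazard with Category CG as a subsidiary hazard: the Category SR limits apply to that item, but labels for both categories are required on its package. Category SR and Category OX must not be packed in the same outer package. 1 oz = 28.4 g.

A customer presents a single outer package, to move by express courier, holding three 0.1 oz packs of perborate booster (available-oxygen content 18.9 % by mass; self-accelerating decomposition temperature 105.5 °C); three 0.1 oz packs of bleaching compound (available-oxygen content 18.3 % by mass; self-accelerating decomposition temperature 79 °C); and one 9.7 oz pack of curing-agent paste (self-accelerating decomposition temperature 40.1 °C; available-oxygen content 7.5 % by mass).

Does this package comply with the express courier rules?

No

With available-oxygen content 18.9 % by mass (≥ 10 % by mass), the perborate booster falls in Category OX.
With available-oxygen content 18.3 % by mass (≥ 10 % by mass), the bleaching compound falls in Category OX.
With self-accelerating decomposition temperature 40.1 °C (< 75 °C), the curing-agent paste falls in Category SR.
Category SR quantity: one 9.7 oz pack = 275.48 g.
275.48 g is within the express courier limit of 500 g for Category SR.
Category OX net quantity: (three 0.1 oz packs = 8.52 g) + (three 0.1 oz packs = 8.52 g) = 17.04 g.
17.04 g > 1 g (express courier limit, Category OX) — over the limit.
Category SR and Category OX may not share an outer package.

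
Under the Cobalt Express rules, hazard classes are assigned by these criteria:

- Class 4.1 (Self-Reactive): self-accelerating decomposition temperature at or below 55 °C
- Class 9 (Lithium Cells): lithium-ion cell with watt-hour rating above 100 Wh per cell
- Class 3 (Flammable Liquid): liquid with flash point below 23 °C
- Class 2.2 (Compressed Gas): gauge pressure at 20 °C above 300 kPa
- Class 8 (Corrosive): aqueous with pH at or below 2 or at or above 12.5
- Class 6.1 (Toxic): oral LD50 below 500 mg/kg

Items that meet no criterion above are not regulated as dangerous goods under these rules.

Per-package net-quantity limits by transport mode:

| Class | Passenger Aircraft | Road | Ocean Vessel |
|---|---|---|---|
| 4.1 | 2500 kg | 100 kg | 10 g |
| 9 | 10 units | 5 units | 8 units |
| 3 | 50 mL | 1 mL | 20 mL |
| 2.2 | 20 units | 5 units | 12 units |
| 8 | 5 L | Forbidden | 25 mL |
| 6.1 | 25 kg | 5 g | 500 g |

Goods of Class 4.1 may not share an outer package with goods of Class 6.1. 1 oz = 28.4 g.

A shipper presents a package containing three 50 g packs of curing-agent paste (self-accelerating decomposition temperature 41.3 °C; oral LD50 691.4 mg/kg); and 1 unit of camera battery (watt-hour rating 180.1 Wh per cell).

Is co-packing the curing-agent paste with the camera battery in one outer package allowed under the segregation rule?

With self-accelerating decomposition temperature 41.3 °C (≤ 55 °C), the curing-agent paste falls in Class 4.1.
Camera battery: watt-hour rating 180.1 Wh per cell > 100 Wh per cell → Class 9 (Lithium Cells).
No segregation rule bars Class 4.1 with Class 9.

Yes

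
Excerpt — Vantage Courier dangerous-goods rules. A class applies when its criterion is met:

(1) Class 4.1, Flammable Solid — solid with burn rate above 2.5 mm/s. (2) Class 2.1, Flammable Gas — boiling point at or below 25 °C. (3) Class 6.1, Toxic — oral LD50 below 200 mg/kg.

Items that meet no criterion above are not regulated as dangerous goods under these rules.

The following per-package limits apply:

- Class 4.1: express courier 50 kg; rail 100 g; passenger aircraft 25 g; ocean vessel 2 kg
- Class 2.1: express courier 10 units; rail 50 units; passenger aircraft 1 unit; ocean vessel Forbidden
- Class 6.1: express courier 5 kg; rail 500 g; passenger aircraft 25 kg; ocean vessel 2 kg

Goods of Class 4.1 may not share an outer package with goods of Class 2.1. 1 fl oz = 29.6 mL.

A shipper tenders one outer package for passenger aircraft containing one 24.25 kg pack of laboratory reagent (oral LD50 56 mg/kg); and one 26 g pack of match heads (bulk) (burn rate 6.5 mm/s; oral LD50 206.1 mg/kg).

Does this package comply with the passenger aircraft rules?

No

Oral LD50 56 mg/kg meets the Class 6.1 criterion (Toxic), so the laboratory reagent is Class 6.1.
Burn rate 6.5 mm/s meets the Class 4.1 criterion (Flammable Solid), so the match heads (bulk) are Class 4.1.
Class 6.1 quantity: 24.25 kg.
24.25 kg is within the passenger aircraft limit of 25 kg for Class 6.1.
Class 4.1 quantity: 26 g.
26 g > 25 g (passenger aircraft limit, Class 4.1) — over the limit.
The segregation rule (Class 4.1 with Class 2.1) does not apply to Class 6.1 with Class 4.1.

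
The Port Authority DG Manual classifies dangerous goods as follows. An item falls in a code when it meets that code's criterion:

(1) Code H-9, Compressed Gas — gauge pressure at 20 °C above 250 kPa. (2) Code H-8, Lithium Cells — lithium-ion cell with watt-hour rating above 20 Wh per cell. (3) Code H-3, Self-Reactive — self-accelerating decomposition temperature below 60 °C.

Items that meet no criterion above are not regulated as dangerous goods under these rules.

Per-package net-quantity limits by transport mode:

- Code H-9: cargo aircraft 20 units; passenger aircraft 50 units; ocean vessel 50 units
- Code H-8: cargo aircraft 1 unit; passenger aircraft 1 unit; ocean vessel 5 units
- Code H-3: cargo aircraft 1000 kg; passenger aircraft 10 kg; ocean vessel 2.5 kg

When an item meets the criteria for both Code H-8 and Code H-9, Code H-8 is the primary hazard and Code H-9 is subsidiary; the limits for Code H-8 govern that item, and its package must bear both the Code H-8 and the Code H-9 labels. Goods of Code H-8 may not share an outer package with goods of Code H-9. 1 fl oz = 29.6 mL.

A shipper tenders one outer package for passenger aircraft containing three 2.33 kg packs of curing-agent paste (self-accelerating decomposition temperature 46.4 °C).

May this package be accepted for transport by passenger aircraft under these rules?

Yes

Self-accelerating decomposition temperature 46.4 °C meets the Code H-3 criterion (Self-Reactive), so the curing-agent paste is Code H-3.
Code H-3 quantity: three 2.33 kg packs = 6.99 kg.
That is within the Code H-3 passenger aircraft limit of 10 kg.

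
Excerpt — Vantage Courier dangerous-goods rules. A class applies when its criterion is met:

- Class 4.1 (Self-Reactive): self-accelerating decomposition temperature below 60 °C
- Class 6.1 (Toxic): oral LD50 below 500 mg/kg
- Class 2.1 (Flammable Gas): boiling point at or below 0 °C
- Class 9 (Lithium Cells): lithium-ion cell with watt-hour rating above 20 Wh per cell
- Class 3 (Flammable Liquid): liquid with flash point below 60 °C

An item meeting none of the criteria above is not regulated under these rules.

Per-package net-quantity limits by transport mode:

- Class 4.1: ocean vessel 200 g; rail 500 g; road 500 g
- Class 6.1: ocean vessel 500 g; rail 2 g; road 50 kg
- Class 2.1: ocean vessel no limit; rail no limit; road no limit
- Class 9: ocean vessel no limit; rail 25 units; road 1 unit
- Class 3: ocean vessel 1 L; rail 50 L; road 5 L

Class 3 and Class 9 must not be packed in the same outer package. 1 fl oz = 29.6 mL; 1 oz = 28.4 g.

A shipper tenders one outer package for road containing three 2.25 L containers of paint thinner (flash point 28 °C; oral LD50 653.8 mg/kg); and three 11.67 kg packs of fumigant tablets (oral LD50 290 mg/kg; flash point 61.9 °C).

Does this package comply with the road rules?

No

Flash point 28 °C meets the Class 3 criterion (Flammable Liquid), so the paint thinner is Class 3.
With oral LD50 290 mg/kg (< 500 mg/kg), the fumigant tablets fall in Class 6.1.
Class 3 quantity: three 2.25 L containers = 6.75 L.
6.75 L > 5 L (road limit, Class 3) — over the limit.
Class 6.1 quantity: three 11.67 kg packs = 35.01 kg.
35.01 kg is within the road limit of 50 kg for Class 6.1.
The segregation rule (Class 3 with Class 9) does not apply to Class 3 with Class 6.1.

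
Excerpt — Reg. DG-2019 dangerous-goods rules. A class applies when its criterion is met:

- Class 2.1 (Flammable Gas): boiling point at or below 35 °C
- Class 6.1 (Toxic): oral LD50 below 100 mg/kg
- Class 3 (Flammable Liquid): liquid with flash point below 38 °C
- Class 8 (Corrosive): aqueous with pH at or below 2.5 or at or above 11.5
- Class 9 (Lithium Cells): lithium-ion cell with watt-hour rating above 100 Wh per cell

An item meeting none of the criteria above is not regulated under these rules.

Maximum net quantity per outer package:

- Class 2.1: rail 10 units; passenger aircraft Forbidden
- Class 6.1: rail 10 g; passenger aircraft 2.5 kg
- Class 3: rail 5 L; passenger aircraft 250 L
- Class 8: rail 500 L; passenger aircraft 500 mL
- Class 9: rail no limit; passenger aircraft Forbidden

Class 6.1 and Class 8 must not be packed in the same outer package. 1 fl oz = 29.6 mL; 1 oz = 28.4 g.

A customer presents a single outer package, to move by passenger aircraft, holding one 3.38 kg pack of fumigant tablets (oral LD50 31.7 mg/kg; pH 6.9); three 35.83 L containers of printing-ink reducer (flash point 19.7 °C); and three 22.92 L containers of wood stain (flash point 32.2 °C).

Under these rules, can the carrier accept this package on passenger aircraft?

No

Fumigant tablets: oral LD50 31.7 mg/kg < 100 mg/kg → Class 6.1 (Toxic).
Flash point 19.7 °C meets the Class 3 criterion (Flammable Liquid), so the printing-ink reducer is Class 3.
Wood stain: flash point 32.2 °C < 38 °C → Class 3 (Flammable Liquid).
Class 3 net quantity: (three 35.83 L containers = 107.49 L) + (three 22.92 L containers = 68.76 L) = 176.25 L.
176.25 L is within the passenger aircraft limit of 250 L for Class 3.
Class 6.1 quantity: 3.38 kg.
That exceeds the Class 6.1 passenger aircraft limit of 2.5 kg.
The segregation rule (Class 6.1 with Class 8) does not apply to Class 3 with Class 6.1.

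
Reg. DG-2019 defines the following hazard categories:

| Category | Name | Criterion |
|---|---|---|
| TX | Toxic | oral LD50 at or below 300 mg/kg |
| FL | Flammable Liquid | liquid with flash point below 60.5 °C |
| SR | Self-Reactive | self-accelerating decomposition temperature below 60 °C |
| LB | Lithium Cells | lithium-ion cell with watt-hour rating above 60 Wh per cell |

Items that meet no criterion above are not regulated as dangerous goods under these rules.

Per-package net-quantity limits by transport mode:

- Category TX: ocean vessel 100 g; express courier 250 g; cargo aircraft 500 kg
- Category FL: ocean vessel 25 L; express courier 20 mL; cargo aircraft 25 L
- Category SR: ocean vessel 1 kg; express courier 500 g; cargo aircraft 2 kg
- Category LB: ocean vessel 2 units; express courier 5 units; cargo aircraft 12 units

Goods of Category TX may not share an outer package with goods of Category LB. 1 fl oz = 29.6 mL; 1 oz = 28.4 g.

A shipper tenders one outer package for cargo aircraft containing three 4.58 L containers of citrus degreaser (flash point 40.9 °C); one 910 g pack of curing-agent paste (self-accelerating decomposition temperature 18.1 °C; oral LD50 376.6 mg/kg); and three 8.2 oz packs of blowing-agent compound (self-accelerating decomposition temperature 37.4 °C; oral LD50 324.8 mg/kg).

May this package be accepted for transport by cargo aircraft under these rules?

Yes

With flash point 40.9 °C (< 60.5 °C), the citrus degreaser falls in Category FL.
With self-accelerating decomposition temperature 18.1 °C (< 60 °C), the curing-agent paste falls in Category SR.
The blowing-agent compound has self-accelerating decomposition temperature 37.4 °C, which is < 60 °C, so it is Category SR (Self-Reactive).
Category FL quantity: three 4.58 L containers = 13.74 L.
13.74 L is within the cargo aircraft limit of 25 L for Category FL.
Total Category SR: 910 g + (three 8.2 oz packs = 698.64 g) = 1608.64 g.
That is within the Category SR cargo aircraft limit of 2 kg.
The segregation rule (Category TX with Category LB) does not apply to Category FL with Category SR.
Every hazard category is within its cargo aircraft limit and no segregation rule is violated.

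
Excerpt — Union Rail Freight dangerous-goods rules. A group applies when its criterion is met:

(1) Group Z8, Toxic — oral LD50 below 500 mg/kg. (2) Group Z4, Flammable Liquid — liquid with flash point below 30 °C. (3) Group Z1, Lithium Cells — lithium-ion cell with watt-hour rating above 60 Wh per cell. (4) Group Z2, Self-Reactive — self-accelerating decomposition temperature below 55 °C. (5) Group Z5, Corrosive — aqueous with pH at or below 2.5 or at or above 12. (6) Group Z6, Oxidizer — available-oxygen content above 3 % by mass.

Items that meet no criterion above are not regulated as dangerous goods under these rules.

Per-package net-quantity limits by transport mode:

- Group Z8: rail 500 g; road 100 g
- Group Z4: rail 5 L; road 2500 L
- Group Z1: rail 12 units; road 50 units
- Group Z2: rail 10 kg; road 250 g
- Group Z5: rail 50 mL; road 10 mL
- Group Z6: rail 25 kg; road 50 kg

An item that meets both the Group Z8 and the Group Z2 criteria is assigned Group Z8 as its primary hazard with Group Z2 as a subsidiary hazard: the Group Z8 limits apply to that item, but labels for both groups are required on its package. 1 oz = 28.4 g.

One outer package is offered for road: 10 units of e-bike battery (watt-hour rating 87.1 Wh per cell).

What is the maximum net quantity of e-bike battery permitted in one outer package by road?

50 units

The e-bike battery has watt-hour rating 87.1 Wh per cell, which is > 60 Wh per cell, so it is Group Z1 (Lithium Cells).
The road limit for Group Z1 is 50 units.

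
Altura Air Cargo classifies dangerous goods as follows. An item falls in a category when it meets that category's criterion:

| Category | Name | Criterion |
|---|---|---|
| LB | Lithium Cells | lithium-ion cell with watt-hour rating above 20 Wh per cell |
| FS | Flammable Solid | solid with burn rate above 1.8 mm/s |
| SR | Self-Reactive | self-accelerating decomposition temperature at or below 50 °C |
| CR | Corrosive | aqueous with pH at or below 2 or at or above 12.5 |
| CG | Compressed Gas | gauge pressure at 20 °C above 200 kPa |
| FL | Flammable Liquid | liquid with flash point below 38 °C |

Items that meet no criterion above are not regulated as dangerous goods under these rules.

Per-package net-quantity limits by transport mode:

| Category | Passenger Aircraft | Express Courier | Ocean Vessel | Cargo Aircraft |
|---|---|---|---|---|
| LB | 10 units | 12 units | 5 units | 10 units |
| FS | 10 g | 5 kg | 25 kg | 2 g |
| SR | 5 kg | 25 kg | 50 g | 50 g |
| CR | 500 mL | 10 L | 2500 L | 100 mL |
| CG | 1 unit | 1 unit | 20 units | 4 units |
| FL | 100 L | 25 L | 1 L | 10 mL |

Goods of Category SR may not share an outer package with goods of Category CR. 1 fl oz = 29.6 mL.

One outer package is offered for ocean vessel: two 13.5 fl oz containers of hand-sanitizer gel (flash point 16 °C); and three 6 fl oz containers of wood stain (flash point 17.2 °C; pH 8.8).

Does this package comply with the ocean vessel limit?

No

Flash point 16 °C meets the Category FL criterion (Flammable Liquid), so the hand-sanitizer gel is Category FL.
The wood stain has flash point 17.2 °C, which is < 38 °C, so it is Category FL (Flammable Liquid).
Category FL net quantity: (two 13.5 fl oz containers = 799.2 mL) + (three 6 fl oz containers = 532.8 mL) = 1.332 L.
1.332 L > 1 L (ocean vessel limit, Category FL) — over the limit.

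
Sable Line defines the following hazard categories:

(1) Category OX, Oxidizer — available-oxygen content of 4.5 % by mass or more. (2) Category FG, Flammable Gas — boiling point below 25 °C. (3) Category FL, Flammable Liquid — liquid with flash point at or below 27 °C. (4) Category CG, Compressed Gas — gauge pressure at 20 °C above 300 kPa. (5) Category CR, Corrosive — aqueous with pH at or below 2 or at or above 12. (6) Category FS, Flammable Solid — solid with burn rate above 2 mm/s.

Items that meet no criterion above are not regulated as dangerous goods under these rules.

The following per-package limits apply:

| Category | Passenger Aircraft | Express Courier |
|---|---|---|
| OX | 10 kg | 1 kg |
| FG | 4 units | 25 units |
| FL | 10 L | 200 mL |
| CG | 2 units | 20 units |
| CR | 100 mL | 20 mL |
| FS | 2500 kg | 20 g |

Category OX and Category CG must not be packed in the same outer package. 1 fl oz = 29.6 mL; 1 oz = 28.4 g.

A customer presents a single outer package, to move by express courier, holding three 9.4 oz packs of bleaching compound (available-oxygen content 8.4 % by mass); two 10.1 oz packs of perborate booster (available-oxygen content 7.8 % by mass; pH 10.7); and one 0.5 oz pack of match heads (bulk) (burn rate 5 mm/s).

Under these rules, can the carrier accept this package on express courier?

Bleaching compound: available-oxygen content 8.4 % by mass ≥ 4.5 % by mass → Category OX (Oxidizer).
With available-oxygen content 7.8 % by mass (≥ 4.5 % by mass), the perborate booster falls in Category OX.
Burn rate 5 mm/s meets the Category FS criterion (Flammable Solid), so the match heads (bulk) are Category FS.
Category FS quantity: one 0.5 oz pack = 14.2 g.
14.2 g is within the express courier limit of 20 g for Category FS.
Category OX net quantity: (three 9.4 oz packs = 800.88 g) + (two 10.1 oz packs = 573.68 g) = 1374.56 g.
That exceeds the Category OX express courier limit of 1 kg.
The segregation rule (Category OX with Category CG) does not apply to Category FS with Category OX.

No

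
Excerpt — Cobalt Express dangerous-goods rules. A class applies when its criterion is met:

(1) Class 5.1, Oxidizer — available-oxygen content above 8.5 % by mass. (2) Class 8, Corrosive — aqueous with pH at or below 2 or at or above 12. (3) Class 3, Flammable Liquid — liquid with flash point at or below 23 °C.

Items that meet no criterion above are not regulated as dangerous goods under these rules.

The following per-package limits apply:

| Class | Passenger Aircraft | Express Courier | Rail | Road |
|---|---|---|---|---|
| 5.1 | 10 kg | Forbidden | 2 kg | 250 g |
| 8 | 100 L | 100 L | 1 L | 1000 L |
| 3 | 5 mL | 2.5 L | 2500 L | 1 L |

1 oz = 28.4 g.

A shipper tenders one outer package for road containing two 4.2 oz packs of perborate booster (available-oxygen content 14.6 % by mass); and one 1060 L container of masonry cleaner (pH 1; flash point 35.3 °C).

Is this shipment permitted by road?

With available-oxygen content 14.6 % by mass (> 8.5 % by mass), the perborate booster falls in Class 5.1.
The masonry cleaner has pH 1, which is ≤ 2, so it is Class 8 (Corrosive).
Class 8 quantity: 1060 L.
1060 L > 1000 L (road limit, Class 8) — over the limit.
Class 5.1 quantity: two 4.2 oz packs = 238.56 g.
238.56 g is within the road limit of 250 g for Class 5.1.

No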